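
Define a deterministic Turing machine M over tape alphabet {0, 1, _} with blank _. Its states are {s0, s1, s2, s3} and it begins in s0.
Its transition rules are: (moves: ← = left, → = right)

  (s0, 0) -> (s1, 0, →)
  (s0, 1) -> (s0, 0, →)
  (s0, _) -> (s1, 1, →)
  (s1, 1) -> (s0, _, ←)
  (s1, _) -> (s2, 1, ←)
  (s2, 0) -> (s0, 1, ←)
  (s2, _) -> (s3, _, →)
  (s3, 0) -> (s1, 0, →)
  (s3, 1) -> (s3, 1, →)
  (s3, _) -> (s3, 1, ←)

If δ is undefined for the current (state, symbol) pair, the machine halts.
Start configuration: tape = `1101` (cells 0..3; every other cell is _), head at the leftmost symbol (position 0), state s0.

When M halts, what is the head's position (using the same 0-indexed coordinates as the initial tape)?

3

s0 | _[1]101_   read 1 → write 0, move →, go to s0
s0 | _0[1]01_   read 1 → write 0, move →, go to s0
s0 | _00[0]1_   read 0 → write 0, move →, go to s1
s1 | _000[1]_   read 1 → write _, move ←, go to s0
s0 | _00[0]__   read 0 → write 0, move →, go to s1
s1 | _000[_]_   read _ → write 1, move ←, go to s2
s2 | _00[0]1_   read 0 → write 1, move ←, go to s0
s0 | _0[0]11_   read 0 → write 0, move →, go to s1
s1 | _00[1]1_   read 1 → write _, move ←, go to s0
s0 | _0[0]_1_   read 0 → write 0, move →, go to s1
s1 | _00[_]1_   read _ → write 1, move ←, go to s2
s2 | _0[0]11_   read 0 → write 1, move ←, go to s0
s0 | _[0]111_   read 0 → write 0, move →, go to s1
s1 | _0[1]11_   read 1 → write _, move ←, go to s0
s0 | _[0]_11_   read 0 → write 0, move →, go to s1
s1 | _0[_]11_   read _ → write 1, move ←, go to s2
s2 | _[0]111_   read 0 → write 1, move ←, go to s0
s0 | [_]1111_   read _ → write 1, move →, go to s1
s1 | 1[1]111_   read 1 → write _, move ←, go to s0
s0 | [1]_111_   read 1 → write 0, move →, go to s0
s0 | 0[_]111_   read _ → write 1, move →, go to s1
s1 | 01[1]11_   read 1 → write _, move ←, go to s0
s0 | 0[1]_11_   read 1 → write 0, move →, go to s0
s0 | 00[_]11_   read _ → write 1, move →, go to s1
s1 | 001[1]1_   read 1 → write _, move ←, go to s0
s0 | 00[1]_1_   read 1 → write 0, move →, go to s0
s0 | 000[_]1_   read _ → write 1, move →, go to s1
s1 | 0001[1]_   read 1 → write _, move ←, go to s0
s0 | 000[1]__   read 1 → write 0, move →, go to s0
s0 | 0000[_]_   read _ → write 1, move →, go to s1
s1 | 00001[_]   read _ → write 1, move ←, go to s2
s2 | 0000[1]1
At halt the head is at cell 3.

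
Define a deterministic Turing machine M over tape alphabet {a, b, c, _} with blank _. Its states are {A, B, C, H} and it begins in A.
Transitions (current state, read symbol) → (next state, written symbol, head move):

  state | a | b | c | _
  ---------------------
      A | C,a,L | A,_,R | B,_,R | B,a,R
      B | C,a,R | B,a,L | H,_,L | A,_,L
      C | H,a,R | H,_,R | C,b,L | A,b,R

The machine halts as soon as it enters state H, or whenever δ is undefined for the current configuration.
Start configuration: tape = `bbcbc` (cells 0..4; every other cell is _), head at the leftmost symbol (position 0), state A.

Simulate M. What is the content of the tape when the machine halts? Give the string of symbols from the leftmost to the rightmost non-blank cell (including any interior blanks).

A | [b]bcbc   read b → write _, move R, go to A
A | _[b]cbc   read b → write _, move R, go to A
A | __[c]bc   read c → write _, move R, go to B
B | ___[b]c   read b → write a, move L, go to B
B | __[_]ac   read _ → write _, move L, go to A
A | _[_]_ac   read _ → write a, move R, go to B
B | _a[_]ac   read _ → write _, move L, go to A
A | _[a]_ac   read a → write a, move L, go to C
C | [_]a_ac   read _ → write b, move R, go to A
A | b[a]_ac   read a → write a, move L, go to C
C | [b]a_ac   read b → write _, move R, go to H
H | _[a]_ac
The non-blank tape span at halt is a_ac.

a_ac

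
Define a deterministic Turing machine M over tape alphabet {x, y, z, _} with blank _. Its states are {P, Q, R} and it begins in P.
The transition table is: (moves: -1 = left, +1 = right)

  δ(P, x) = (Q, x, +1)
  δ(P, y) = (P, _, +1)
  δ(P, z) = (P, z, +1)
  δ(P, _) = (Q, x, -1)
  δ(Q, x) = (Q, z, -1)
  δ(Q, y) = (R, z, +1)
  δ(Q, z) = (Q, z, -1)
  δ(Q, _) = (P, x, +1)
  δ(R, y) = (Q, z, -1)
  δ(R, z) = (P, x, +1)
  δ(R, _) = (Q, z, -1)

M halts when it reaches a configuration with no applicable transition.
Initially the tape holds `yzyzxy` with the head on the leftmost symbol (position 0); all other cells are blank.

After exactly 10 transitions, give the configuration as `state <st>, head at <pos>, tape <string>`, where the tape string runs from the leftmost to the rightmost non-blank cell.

state Q, head at 2, tape z_zzzz

state=P head=0 tape=[y]zyzxy_   (P,y)→(P,_,+1)
state=P head=1 tape=_[z]yzxy_   (P,z)→(P,z,+1)
state=P head=2 tape=_z[y]zxy_   (P,y)→(P,_,+1)
state=P head=3 tape=_z_[z]xy_   (P,z)→(P,z,+1)
state=P head=4 tape=_z_z[x]y_   (P,x)→(Q,x,+1)
state=Q head=5 tape=_z_zx[y]_   (Q,y)→(R,z,+1)
state=R head=6 tape=_z_zxz[_]   (R,_)→(Q,z,-1)
state=Q head=5 tape=_z_zx[z]z   (Q,z)→(Q,z,-1)
state=Q head=4 tape=_z_z[x]zz   (Q,x)→(Q,z,-1)
state=Q head=3 tape=_z_[z]zzz   (Q,z)→(Q,z,-1)
state=Q head=2 tape=_z[_]zzzz
After 10 steps: state Q, head at 2, tape z_zzzz.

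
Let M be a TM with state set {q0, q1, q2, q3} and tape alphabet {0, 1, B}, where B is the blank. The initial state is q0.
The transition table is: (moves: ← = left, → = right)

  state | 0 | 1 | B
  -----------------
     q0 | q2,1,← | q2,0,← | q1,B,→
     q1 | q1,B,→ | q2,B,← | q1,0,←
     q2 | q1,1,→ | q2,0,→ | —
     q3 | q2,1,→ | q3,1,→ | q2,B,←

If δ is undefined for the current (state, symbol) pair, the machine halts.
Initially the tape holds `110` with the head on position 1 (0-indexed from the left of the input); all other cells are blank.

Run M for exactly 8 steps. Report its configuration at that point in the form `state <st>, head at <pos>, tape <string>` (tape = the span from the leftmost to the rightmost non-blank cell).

q0 | 1[1]0B   read 1 → write 0, move ←, go to q2
q2 | [1]00B   read 1 → write 0, move →, go to q2
q2 | 0[0]0B   read 0 → write 1, move →, go to q1
q1 | 01[0]B   read 0 → write B, move →, go to q1
q1 | 01B[B]   read B → write 0, move ←, go to q1
q1 | 01[B]0   read B → write 0, move ←, go to q1
q1 | 0[1]00   read 1 → write B, move ←, go to q2
q2 | [0]B00   read 0 → write 1, move →, go to q1
q1 | 1[B]00
After 8 steps: state q1, head at 1, tape 1B00.

state q1, head at 1, tape 1B00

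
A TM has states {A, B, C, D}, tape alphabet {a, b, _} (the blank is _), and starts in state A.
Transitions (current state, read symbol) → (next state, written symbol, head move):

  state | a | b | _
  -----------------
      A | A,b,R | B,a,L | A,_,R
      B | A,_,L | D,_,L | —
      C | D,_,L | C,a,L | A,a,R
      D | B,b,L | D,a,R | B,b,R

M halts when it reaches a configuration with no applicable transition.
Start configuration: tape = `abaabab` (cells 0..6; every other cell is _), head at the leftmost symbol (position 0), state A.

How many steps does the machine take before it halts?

A | _[a]baabab   read a → write b, move R, go to A
A | _b[b]aabab   read b → write a, move L, go to B
B | _[b]aaabab   read b → write _, move L, go to D
D | [_]_aaabab   read _ → write b, move R, go to B
B | b[_]aaabab
M halts after 4 transitions.

4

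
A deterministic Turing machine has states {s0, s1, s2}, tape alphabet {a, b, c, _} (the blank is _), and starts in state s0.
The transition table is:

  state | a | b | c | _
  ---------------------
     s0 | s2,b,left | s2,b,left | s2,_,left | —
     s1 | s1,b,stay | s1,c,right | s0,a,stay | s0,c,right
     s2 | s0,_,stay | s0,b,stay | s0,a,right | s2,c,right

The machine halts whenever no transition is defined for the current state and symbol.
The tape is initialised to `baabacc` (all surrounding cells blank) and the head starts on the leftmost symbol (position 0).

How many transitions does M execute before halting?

s0 | _[b]aabacc   read b → write b, move left, go to s2
s2 | [_]baabacc   read _ → write c, move right, go to s2
s2 | c[b]aabacc   read b → write b, move stay, go to s0
s0 | c[b]aabacc   read b → write b, move left, go to s2
s2 | [c]baabacc   read c → write a, move right, go to s0
s0 | a[b]aabacc   read b → write b, move left, go to s2
s2 | [a]baabacc   read a → write _, move stay, go to s0
s0 | [_]baabacc
M halts after 7 transitions.

7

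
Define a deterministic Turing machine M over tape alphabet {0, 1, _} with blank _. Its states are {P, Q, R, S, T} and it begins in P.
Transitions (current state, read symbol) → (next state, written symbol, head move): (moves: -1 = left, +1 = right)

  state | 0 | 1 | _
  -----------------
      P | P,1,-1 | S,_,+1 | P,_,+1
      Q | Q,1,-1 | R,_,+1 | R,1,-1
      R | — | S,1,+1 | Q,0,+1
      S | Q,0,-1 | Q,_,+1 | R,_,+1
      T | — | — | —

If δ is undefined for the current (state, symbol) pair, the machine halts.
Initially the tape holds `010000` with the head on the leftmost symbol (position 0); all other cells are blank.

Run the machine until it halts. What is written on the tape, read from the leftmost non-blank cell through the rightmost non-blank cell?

P | _[0]10000   read 0 → write 1, move -1, go to P
P | [_]110000   read _ → write _, move +1, go to P
P | _[1]10000   read 1 → write _, move +1, go to S
S | __[1]0000   read 1 → write _, move +1, go to Q
Q | ___[0]000   read 0 → write 1, move -1, go to Q
Q | __[_]1000   read _ → write 1, move -1, go to R
R | _[_]11000   read _ → write 0, move +1, go to Q
Q | _0[1]1000   read 1 → write _, move +1, go to R
R | _0_[1]000   read 1 → write 1, move +1, go to S
S | _0_1[0]00   read 0 → write 0, move -1, go to Q
Q | _0_[1]000   read 1 → write _, move +1, go to R
R | _0__[0]00
The non-blank tape span at halt is 0__000.

0__000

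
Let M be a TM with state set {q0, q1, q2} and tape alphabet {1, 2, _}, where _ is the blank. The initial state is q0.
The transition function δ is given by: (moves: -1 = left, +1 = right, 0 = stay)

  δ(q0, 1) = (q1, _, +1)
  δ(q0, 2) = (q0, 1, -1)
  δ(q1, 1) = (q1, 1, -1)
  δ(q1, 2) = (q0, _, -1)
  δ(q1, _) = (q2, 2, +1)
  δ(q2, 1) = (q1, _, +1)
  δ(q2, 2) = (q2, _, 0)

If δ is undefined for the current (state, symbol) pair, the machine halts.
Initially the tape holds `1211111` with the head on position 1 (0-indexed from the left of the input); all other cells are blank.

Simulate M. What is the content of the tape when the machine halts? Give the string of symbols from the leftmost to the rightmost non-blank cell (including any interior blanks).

state=q0 head=1 tape=1[2]11111__   (q0,2)→(q0,1,-1)
state=q0 head=0 tape=[1]111111__   (q0,1)→(q1,_,+1)
state=q1 head=1 tape=_[1]11111__   (q1,1)→(q1,1,-1)
state=q1 head=0 tape=[_]111111__   (q1,_)→(q2,2,+1)
state=q2 head=1 tape=2[1]11111__   (q2,1)→(q1,_,+1)
state=q1 head=2 tape=2_[1]1111__   (q1,1)→(q1,1,-1)
state=q1 head=1 tape=2[_]11111__   (q1,_)→(q2,2,+1)
state=q2 head=2 tape=22[1]1111__   (q2,1)→(q1,_,+1)
state=q1 head=3 tape=22_[1]111__   (q1,1)→(q1,1,-1)
state=q1 head=2 tape=22[_]1111__   (q1,_)→(q2,2,+1)
state=q2 head=3 tape=222[1]111__   (q2,1)→(q1,_,+1)
state=q1 head=4 tape=222_[1]11__   (q1,1)→(q1,1,-1)
state=q1 head=3 tape=222[_]111__   (q1,_)→(q2,2,+1)
state=q2 head=4 tape=2222[1]11__   (q2,1)→(q1,_,+1)
state=q1 head=5 tape=2222_[1]1__   (q1,1)→(q1,1,-1)
state=q1 head=4 tape=2222[_]11__   (q1,_)→(q2,2,+1)
state=q2 head=5 tape=22222[1]1__   (q2,1)→(q1,_,+1)
state=q1 head=6 tape=22222_[1]__   (q1,1)→(q1,1,-1)
state=q1 head=5 tape=22222[_]1__   (q1,_)→(q2,2,+1)
state=q2 head=6 tape=222222[1]__   (q2,1)→(q1,_,+1)
state=q1 head=7 tape=222222_[_]_   (q1,_)→(q2,2,+1)
state=q2 head=8 tape=222222_2[_]
The non-blank tape span at halt is 222222_2.

222222_2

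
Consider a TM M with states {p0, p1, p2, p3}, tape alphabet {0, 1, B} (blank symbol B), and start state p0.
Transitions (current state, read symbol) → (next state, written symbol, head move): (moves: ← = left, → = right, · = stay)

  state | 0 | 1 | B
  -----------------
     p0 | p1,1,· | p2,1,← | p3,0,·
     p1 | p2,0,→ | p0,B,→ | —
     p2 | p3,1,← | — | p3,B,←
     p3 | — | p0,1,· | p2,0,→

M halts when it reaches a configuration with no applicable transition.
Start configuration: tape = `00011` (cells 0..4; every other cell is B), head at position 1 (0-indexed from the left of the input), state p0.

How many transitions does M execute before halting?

state=p0 head=1 tape=0[0]011   (p0,0)→(p1,1,·)
state=p1 head=1 tape=0[1]011   (p1,1)→(p0,B,→)
state=p0 head=2 tape=0B[0]11   (p0,0)→(p1,1,·)
state=p1 head=2 tape=0B[1]11   (p1,1)→(p0,B,→)
state=p0 head=3 tape=0BB[1]1   (p0,1)→(p2,1,←)
state=p2 head=2 tape=0B[B]11   (p2,B)→(p3,B,←)
state=p3 head=1 tape=0[B]B11   (p3,B)→(p2,0,→)
state=p2 head=2 tape=00[B]11   (p2,B)→(p3,B,←)
state=p3 head=1 tape=0[0]B11
M halts after 8 transitions.

8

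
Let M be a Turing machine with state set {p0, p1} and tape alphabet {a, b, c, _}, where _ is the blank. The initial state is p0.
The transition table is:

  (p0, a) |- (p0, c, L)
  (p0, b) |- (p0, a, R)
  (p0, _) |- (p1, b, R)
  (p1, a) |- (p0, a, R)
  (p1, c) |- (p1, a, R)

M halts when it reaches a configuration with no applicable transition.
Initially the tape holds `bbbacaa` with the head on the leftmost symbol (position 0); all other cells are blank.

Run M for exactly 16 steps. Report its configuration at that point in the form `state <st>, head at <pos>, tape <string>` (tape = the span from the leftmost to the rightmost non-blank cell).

state p0, head at 4, tape baaaaacc

state=p0 head=0 tape=_[b]bbacaa   (p0,b)→(p0,a,R)
state=p0 head=1 tape=_a[b]bacaa   (p0,b)→(p0,a,R)
state=p0 head=2 tape=_aa[b]acaa   (p0,b)→(p0,a,R)
state=p0 head=3 tape=_aaa[a]caa   (p0,a)→(p0,c,L)
state=p0 head=2 tape=_aa[a]ccaa   (p0,a)→(p0,c,L)
state=p0 head=1 tape=_a[a]cccaa   (p0,a)→(p0,c,L)
state=p0 head=0 tape=_[a]ccccaa   (p0,a)→(p0,c,L)
state=p0 head=-1 tape=[_]cccccaa   (p0,_)→(p1,b,R)
state=p1 head=0 tape=b[c]ccccaa   (p1,c)→(p1,a,R)
state=p1 head=1 tape=ba[c]cccaa   (p1,c)→(p1,a,R)
state=p1 head=2 tape=baa[c]ccaa   (p1,c)→(p1,a,R)
state=p1 head=3 tape=baaa[c]caa   (p1,c)→(p1,a,R)
state=p1 head=4 tape=baaaa[c]aa   (p1,c)→(p1,a,R)
state=p1 head=5 tape=baaaaa[a]a   (p1,a)→(p0,a,R)
state=p0 head=6 tape=baaaaaa[a]   (p0,a)→(p0,c,L)
state=p0 head=5 tape=baaaaa[a]c   (p0,a)→(p0,c,L)
state=p0 head=4 tape=baaaa[a]cc
After 16 steps: state p0, head at 4, tape baaaaacc.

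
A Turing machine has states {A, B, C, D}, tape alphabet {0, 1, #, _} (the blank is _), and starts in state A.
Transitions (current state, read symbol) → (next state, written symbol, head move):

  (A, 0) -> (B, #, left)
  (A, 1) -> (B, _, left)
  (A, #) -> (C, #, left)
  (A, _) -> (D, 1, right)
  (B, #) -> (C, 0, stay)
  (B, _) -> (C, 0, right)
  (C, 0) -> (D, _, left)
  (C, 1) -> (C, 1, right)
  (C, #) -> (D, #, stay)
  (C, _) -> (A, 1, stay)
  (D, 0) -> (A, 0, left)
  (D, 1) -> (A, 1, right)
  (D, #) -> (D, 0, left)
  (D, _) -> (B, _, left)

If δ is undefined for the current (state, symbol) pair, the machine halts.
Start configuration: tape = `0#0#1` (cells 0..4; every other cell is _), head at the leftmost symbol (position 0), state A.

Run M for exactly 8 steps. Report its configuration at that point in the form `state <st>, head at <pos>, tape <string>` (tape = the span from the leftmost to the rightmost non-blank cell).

state B, head at -3, tape 00#0#1

A | ___[0]#0#1   read 0 → write #, move left, go to B
B | __[_]##0#1   read _ → write 0, move right, go to C
C | __0[#]#0#1   read # → write #, move stay, go to D
D | __0[#]#0#1   read # → write 0, move left, go to D
D | __[0]0#0#1   read 0 → write 0, move left, go to A
A | _[_]00#0#1   read _ → write 1, move right, go to D
D | _1[0]0#0#1   read 0 → write 0, move left, go to A
A | _[1]00#0#1   read 1 → write _, move left, go to B
B | [_]_00#0#1
After 8 steps: state B, head at -3, tape 00#0#1.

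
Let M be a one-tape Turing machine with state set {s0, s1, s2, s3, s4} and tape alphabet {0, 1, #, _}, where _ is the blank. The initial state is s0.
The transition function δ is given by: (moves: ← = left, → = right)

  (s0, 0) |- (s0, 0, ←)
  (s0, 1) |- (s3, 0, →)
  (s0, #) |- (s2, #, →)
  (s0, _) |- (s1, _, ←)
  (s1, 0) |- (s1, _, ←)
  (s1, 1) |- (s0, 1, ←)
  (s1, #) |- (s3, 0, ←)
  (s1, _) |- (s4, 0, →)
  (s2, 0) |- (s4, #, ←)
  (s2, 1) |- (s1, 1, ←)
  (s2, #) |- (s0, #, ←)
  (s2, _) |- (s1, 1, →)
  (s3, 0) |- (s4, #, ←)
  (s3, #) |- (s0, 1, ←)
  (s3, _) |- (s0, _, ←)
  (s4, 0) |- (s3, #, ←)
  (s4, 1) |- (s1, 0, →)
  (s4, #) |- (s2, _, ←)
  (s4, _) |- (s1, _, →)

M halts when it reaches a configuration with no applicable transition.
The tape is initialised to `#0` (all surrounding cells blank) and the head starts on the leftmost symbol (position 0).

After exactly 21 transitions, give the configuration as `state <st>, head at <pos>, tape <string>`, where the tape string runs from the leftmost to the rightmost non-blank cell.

state=s0 head=0 tape=____[#]0   (s0,#)→(s2,#,→)
state=s2 head=1 tape=____#[0]   (s2,0)→(s4,#,←)
state=s4 head=0 tape=____[#]#   (s4,#)→(s2,_,←)
state=s2 head=-1 tape=___[_]_#   (s2,_)→(s1,1,→)
state=s1 head=0 tape=___1[_]#   (s1,_)→(s4,0,→)
state=s4 head=1 tape=___10[#]   (s4,#)→(s2,_,←)
state=s2 head=0 tape=___1[0]_   (s2,0)→(s4,#,←)
state=s4 head=-1 tape=___[1]#_   (s4,1)→(s1,0,→)
state=s1 head=0 tape=___0[#]_   (s1,#)→(s3,0,←)
state=s3 head=-1 tape=___[0]0_   (s3,0)→(s4,#,←)
state=s4 head=-2 tape=__[_]#0_   (s4,_)→(s1,_,→)
state=s1 head=-1 tape=___[#]0_   (s1,#)→(s3,0,←)
state=s3 head=-2 tape=__[_]00_   (s3,_)→(s0,_,←)
state=s0 head=-3 tape=_[_]_00_   (s0,_)→(s1,_,←)
state=s1 head=-4 tape=[_]__00_   (s1,_)→(s4,0,→)
state=s4 head=-3 tape=0[_]_00_   (s4,_)→(s1,_,→)
state=s1 head=-2 tape=0_[_]00_   (s1,_)→(s4,0,→)
state=s4 head=-1 tape=0_0[0]0_   (s4,0)→(s3,#,←)
state=s3 head=-2 tape=0_[0]#0_   (s3,0)→(s4,#,←)
state=s4 head=-3 tape=0[_]##0_   (s4,_)→(s1,_,→)
state=s1 head=-2 tape=0_[#]#0_   (s1,#)→(s3,0,←)
state=s3 head=-3 tape=0[_]0#0_
After 21 steps: state s3, head at -3, tape 0_0#0.

state s3, head at -3, tape 0_0#0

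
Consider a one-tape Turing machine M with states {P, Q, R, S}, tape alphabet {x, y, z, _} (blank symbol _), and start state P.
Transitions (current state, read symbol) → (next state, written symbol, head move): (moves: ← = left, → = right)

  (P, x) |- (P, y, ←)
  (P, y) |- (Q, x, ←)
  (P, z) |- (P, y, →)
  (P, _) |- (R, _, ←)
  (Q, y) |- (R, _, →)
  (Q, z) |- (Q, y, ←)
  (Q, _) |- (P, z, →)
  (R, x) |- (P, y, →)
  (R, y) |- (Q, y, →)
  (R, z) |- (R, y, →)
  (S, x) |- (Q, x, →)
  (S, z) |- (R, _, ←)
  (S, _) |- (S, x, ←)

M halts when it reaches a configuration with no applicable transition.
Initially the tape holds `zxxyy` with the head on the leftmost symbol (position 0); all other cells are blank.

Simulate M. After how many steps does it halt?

state=P head=0 tape=_[z]xxyy__   (P,z)→(P,y,→)
state=P head=1 tape=_y[x]xyy__   (P,x)→(P,y,←)
state=P head=0 tape=_[y]yxyy__   (P,y)→(Q,x,←)
state=Q head=-1 tape=[_]xyxyy__   (Q,_)→(P,z,→)
state=P head=0 tape=z[x]yxyy__   (P,x)→(P,y,←)
state=P head=-1 tape=[z]yyxyy__   (P,z)→(P,y,→)
state=P head=0 tape=y[y]yxyy__   (P,y)→(Q,x,←)
state=Q head=-1 tape=[y]xyxyy__   (Q,y)→(R,_,→)
state=R head=0 tape=_[x]yxyy__   (R,x)→(P,y,→)
state=P head=1 tape=_y[y]xyy__   (P,y)→(Q,x,←)
state=Q head=0 tape=_[y]xxyy__   (Q,y)→(R,_,→)
state=R head=1 tape=__[x]xyy__   (R,x)→(P,y,→)
state=P head=2 tape=__y[x]yy__   (P,x)→(P,y,←)
state=P head=1 tape=__[y]yyy__   (P,y)→(Q,x,←)
state=Q head=0 tape=_[_]xyyy__   (Q,_)→(P,z,→)
state=P head=1 tape=_z[x]yyy__   (P,x)→(P,y,←)
state=P head=0 tape=_[z]yyyy__   (P,z)→(P,y,→)
state=P head=1 tape=_y[y]yyy__   (P,y)→(Q,x,←)
state=Q head=0 tape=_[y]xyyy__   (Q,y)→(R,_,→)
state=R head=1 tape=__[x]yyy__   (R,x)→(P,y,→)
state=P head=2 tape=__y[y]yy__   (P,y)→(Q,x,←)
state=Q head=1 tape=__[y]xyy__   (Q,y)→(R,_,→)
state=R head=2 tape=___[x]yy__   (R,x)→(P,y,→)
state=P head=3 tape=___y[y]y__   (P,y)→(Q,x,←)
state=Q head=2 tape=___[y]xy__   (Q,y)→(R,_,→)
state=R head=3 tape=____[x]y__   (R,x)→(P,y,→)
state=P head=4 tape=____y[y]__   (P,y)→(Q,x,←)
state=Q head=3 tape=____[y]x__   (Q,y)→(R,_,→)
state=R head=4 tape=_____[x]__   (R,x)→(P,y,→)
state=P head=5 tape=_____y[_]_   (P,_)→(R,_,←)
state=R head=4 tape=_____[y]__   (R,y)→(Q,y,→)
state=Q head=5 tape=_____y[_]_   (Q,_)→(P,z,→)
state=P head=6 tape=_____yz[_]   (P,_)→(R,_,←)
state=R head=5 tape=_____y[z]_   (R,z)→(R,y,→)
state=R head=6 tape=_____yy[_]
M halts after 34 transitions.

34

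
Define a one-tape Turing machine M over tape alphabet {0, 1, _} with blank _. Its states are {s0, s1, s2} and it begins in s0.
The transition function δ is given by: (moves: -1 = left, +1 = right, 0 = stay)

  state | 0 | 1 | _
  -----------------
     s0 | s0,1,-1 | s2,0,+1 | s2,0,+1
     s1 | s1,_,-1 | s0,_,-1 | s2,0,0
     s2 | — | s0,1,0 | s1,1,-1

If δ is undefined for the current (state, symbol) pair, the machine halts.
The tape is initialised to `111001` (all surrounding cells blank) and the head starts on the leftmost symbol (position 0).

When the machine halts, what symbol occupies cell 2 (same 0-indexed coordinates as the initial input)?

0

state=s0 head=0 tape=[1]11001   (s0,1)→(s2,0,+1)
state=s2 head=1 tape=0[1]1001   (s2,1)→(s0,1,0)
state=s0 head=1 tape=0[1]1001   (s0,1)→(s2,0,+1)
state=s2 head=2 tape=00[1]001   (s2,1)→(s0,1,0)
state=s0 head=2 tape=00[1]001   (s0,1)→(s2,0,+1)
state=s2 head=3 tape=000[0]01
Cell 2 holds 0 when M halts.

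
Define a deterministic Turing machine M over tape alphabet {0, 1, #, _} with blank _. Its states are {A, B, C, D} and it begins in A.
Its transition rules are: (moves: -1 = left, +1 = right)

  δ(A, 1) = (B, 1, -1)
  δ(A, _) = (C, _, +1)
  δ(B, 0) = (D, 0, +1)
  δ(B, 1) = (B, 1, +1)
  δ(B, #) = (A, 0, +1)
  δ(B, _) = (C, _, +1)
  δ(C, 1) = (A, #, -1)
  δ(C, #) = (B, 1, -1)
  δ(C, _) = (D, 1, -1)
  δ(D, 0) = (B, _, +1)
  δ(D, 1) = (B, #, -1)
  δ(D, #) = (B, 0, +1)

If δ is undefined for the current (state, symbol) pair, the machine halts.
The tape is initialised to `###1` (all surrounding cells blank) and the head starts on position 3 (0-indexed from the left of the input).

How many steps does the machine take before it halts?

9

A | ###[1]__   read 1 → write 1, move -1, go to B
B | ##[#]1__   read # → write 0, move +1, go to A
A | ##0[1]__   read 1 → write 1, move -1, go to B
B | ##[0]1__   read 0 → write 0, move +1, go to D
D | ##0[1]__   read 1 → write #, move -1, go to B
B | ##[0]#__   read 0 → write 0, move +1, go to D
D | ##0[#]__   read # → write 0, move +1, go to B
B | ##00[_]_   read _ → write _, move +1, go to C
C | ##00_[_]   read _ → write 1, move -1, go to D
D | ##00[_]1
M halts after 9 transitions.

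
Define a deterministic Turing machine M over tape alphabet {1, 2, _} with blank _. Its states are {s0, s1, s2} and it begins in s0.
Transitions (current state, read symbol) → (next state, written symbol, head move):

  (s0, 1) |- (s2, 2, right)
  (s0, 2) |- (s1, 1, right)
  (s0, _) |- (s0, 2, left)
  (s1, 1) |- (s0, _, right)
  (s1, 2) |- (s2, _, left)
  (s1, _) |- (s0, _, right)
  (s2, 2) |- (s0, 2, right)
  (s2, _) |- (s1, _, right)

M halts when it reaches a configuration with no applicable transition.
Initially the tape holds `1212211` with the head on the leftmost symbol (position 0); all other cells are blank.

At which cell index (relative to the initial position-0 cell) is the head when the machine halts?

state=s0 head=0 tape=[1]212211___   (s0,1)→(s2,2,right)
state=s2 head=1 tape=2[2]12211___   (s2,2)→(s0,2,right)
state=s0 head=2 tape=22[1]2211___   (s0,1)→(s2,2,right)
state=s2 head=3 tape=222[2]211___   (s2,2)→(s0,2,right)
state=s0 head=4 tape=2222[2]11___   (s0,2)→(s1,1,right)
state=s1 head=5 tape=22221[1]1___   (s1,1)→(s0,_,right)
state=s0 head=6 tape=22221_[1]___   (s0,1)→(s2,2,right)
state=s2 head=7 tape=22221_2[_]__   (s2,_)→(s1,_,right)
state=s1 head=8 tape=22221_2_[_]_   (s1,_)→(s0,_,right)
state=s0 head=9 tape=22221_2__[_]   (s0,_)→(s0,2,left)
state=s0 head=8 tape=22221_2_[_]2   (s0,_)→(s0,2,left)
state=s0 head=7 tape=22221_2[_]22   (s0,_)→(s0,2,left)
state=s0 head=6 tape=22221_[2]222   (s0,2)→(s1,1,right)
state=s1 head=7 tape=22221_1[2]22   (s1,2)→(s2,_,left)
state=s2 head=6 tape=22221_[1]_22
At halt the head is at cell 6.

6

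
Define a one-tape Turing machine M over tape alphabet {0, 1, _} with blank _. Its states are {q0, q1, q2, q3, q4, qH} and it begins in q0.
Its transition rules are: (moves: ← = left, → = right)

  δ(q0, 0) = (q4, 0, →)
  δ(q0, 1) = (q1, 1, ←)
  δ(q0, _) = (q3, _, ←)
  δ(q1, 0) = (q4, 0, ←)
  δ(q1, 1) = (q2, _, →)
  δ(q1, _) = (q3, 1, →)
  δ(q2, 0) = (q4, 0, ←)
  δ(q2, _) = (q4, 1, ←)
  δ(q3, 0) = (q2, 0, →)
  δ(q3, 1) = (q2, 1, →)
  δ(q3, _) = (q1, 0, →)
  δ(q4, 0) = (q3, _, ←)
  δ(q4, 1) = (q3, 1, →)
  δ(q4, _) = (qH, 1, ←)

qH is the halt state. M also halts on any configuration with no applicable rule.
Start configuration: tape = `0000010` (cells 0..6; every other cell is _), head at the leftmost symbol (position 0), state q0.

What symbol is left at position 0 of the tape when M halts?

1

state=q0 head=0 tape=_[0]000010   (q0,0)→(q4,0,→)
state=q4 head=1 tape=_0[0]00010   (q4,0)→(q3,_,←)
state=q3 head=0 tape=_[0]_00010   (q3,0)→(q2,0,→)
state=q2 head=1 tape=_0[_]00010   (q2,_)→(q4,1,←)
state=q4 head=0 tape=_[0]100010   (q4,0)→(q3,_,←)
state=q3 head=-1 tape=[_]_100010   (q3,_)→(q1,0,→)
state=q1 head=0 tape=0[_]100010   (q1,_)→(q3,1,→)
state=q3 head=1 tape=01[1]00010   (q3,1)→(q2,1,→)
state=q2 head=2 tape=011[0]0010   (q2,0)→(q4,0,←)
state=q4 head=1 tape=01[1]00010   (q4,1)→(q3,1,→)
state=q3 head=2 tape=011[0]0010   (q3,0)→(q2,0,→)
state=q2 head=3 tape=0110[0]010   (q2,0)→(q4,0,←)
state=q4 head=2 tape=011[0]0010   (q4,0)→(q3,_,←)
state=q3 head=1 tape=01[1]_0010   (q3,1)→(q2,1,→)
state=q2 head=2 tape=011[_]0010   (q2,_)→(q4,1,←)
state=q4 head=1 tape=01[1]10010   (q4,1)→(q3,1,→)
state=q3 head=2 tape=011[1]0010   (q3,1)→(q2,1,→)
state=q2 head=3 tape=0111[0]010   (q2,0)→(q4,0,←)
state=q4 head=2 tape=011[1]0010   (q4,1)→(q3,1,→)
state=q3 head=3 tape=0111[0]010   (q3,0)→(q2,0,→)
state=q2 head=4 tape=01110[0]10   (q2,0)→(q4,0,←)
state=q4 head=3 tape=0111[0]010   (q4,0)→(q3,_,←)
state=q3 head=2 tape=011[1]_010   (q3,1)→(q2,1,→)
state=q2 head=3 tape=0111[_]010   (q2,_)→(q4,1,←)
state=q4 head=2 tape=011[1]1010   (q4,1)→(q3,1,→)
state=q3 head=3 tape=0111[1]010   (q3,1)→(q2,1,→)
state=q2 head=4 tape=01111[0]10   (q2,0)→(q4,0,←)
state=q4 head=3 tape=0111[1]010   (q4,1)→(q3,1,→)
state=q3 head=4 tape=01111[0]10   (q3,0)→(q2,0,→)
state=q2 head=5 tape=011110[1]0
Cell 0 holds 1 when M halts.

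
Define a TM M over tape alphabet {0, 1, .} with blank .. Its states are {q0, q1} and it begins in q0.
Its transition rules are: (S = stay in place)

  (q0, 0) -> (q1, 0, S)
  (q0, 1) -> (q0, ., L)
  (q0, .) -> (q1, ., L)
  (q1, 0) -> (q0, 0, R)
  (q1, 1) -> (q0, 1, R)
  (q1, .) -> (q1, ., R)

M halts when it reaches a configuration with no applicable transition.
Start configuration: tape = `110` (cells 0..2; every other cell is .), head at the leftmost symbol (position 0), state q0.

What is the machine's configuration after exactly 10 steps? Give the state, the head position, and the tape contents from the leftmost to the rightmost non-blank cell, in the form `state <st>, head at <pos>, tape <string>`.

state q0, head at 3, tape 10

state=q0 head=0 tape=..[1]10.   (q0,1)→(q0,.,L)
state=q0 head=-1 tape=.[.].10.   (q0,.)→(q1,.,L)
state=q1 head=-2 tape=[.]..10.   (q1,.)→(q1,.,R)
state=q1 head=-1 tape=.[.].10.   (q1,.)→(q1,.,R)
state=q1 head=0 tape=..[.]10.   (q1,.)→(q1,.,R)
state=q1 head=1 tape=...[1]0.   (q1,1)→(q0,1,R)
state=q0 head=2 tape=...1[0].   (q0,0)→(q1,0,S)
state=q1 head=2 tape=...1[0].   (q1,0)→(q0,0,R)
state=q0 head=3 tape=...10[.]   (q0,.)→(q1,.,L)
state=q1 head=2 tape=...1[0].   (q1,0)→(q0,0,R)
state=q0 head=3 tape=...10[.]
After 10 steps: state q0, head at 3, tape 10.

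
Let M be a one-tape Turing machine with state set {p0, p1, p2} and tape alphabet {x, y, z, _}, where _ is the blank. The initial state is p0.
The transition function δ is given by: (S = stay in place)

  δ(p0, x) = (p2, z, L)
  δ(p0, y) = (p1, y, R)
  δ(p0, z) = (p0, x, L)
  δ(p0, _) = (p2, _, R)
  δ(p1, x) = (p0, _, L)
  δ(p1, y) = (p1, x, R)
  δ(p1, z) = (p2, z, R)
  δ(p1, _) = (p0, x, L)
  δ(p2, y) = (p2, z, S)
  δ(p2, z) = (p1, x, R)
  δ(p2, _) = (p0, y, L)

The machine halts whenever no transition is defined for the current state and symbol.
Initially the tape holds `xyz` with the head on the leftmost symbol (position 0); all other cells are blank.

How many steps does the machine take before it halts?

14

state=p0 head=0 tape=__[x]yz_   (p0,x)→(p2,z,L)
state=p2 head=-1 tape=_[_]zyz_   (p2,_)→(p0,y,L)
state=p0 head=-2 tape=[_]yzyz_   (p0,_)→(p2,_,R)
state=p2 head=-1 tape=_[y]zyz_   (p2,y)→(p2,z,S)
state=p2 head=-1 tape=_[z]zyz_   (p2,z)→(p1,x,R)
state=p1 head=0 tape=_x[z]yz_   (p1,z)→(p2,z,R)
state=p2 head=1 tape=_xz[y]z_   (p2,y)→(p2,z,S)
state=p2 head=1 tape=_xz[z]z_   (p2,z)→(p1,x,R)
state=p1 head=2 tape=_xzx[z]_   (p1,z)→(p2,z,R)
state=p2 head=3 tape=_xzxz[_]   (p2,_)→(p0,y,L)
state=p0 head=2 tape=_xzx[z]y   (p0,z)→(p0,x,L)
state=p0 head=1 tape=_xz[x]xy   (p0,x)→(p2,z,L)
state=p2 head=0 tape=_x[z]zxy   (p2,z)→(p1,x,R)
state=p1 head=1 tape=_xx[z]xy   (p1,z)→(p2,z,R)
state=p2 head=2 tape=_xxz[x]y
M halts after 14 transitions.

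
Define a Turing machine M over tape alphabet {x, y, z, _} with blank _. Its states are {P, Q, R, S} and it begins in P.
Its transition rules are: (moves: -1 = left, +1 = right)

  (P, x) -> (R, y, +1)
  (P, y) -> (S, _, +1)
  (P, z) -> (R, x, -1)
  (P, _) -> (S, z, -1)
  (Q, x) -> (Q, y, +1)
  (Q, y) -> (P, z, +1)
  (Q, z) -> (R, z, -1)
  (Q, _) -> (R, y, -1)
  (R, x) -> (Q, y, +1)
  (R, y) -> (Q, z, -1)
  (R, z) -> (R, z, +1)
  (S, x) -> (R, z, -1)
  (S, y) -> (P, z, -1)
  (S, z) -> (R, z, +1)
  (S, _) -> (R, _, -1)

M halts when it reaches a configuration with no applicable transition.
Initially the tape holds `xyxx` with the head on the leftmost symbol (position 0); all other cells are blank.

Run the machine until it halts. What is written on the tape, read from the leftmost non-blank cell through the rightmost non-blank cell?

zyzyzz

P | [x]yxx___   read x → write y, move +1, go to R
R | y[y]xx___   read y → write z, move -1, go to Q
Q | [y]zxx___   read y → write z, move +1, go to P
P | z[z]xx___   read z → write x, move -1, go to R
R | [z]xxx___   read z → write z, move +1, go to R
R | z[x]xx___   read x → write y, move +1, go to Q
Q | zy[x]x___   read x → write y, move +1, go to Q
Q | zyy[x]___   read x → write y, move +1, go to Q
Q | zyyy[_]__   read _ → write y, move -1, go to R
R | zyy[y]y__   read y → write z, move -1, go to Q
Q | zy[y]zy__   read y → write z, move +1, go to P
P | zyz[z]y__   read z → write x, move -1, go to R
R | zy[z]xy__   read z → write z, move +1, go to R
R | zyz[x]y__   read x → write y, move +1, go to Q
Q | zyzy[y]__   read y → write z, move +1, go to P
P | zyzyz[_]_   read _ → write z, move -1, go to S
S | zyzy[z]z_   read z → write z, move +1, go to R
R | zyzyz[z]_   read z → write z, move +1, go to R
R | zyzyzz[_]
The non-blank tape span at halt is zyzyzz.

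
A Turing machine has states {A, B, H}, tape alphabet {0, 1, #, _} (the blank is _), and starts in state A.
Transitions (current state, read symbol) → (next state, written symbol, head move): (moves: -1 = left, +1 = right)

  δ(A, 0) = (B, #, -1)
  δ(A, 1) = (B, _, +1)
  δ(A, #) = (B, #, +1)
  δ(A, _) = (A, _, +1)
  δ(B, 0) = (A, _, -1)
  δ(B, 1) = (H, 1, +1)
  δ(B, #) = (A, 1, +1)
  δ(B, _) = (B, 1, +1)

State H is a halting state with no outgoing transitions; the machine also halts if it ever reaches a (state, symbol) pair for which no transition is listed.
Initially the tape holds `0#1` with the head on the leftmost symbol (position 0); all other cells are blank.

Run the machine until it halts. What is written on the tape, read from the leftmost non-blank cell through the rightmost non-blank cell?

11#1

state=A head=0 tape=_[0]#1_   (A,0)→(B,#,-1)
state=B head=-1 tape=[_]##1_   (B,_)→(B,1,+1)
state=B head=0 tape=1[#]#1_   (B,#)→(A,1,+1)
state=A head=1 tape=11[#]1_   (A,#)→(B,#,+1)
state=B head=2 tape=11#[1]_   (B,1)→(H,1,+1)
state=H head=3 tape=11#1[_]
The non-blank tape span at halt is 11#1.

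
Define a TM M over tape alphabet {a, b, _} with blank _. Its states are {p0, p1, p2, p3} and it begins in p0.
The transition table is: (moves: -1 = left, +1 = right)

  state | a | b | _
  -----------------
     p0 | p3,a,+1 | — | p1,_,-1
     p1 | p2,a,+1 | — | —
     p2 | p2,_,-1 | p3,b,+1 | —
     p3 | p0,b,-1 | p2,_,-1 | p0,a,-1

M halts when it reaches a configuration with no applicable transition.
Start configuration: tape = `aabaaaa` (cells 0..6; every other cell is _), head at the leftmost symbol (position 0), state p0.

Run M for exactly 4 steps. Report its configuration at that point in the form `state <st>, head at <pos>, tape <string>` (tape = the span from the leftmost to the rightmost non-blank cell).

state p2, head at 0, tape a_baaaa

p0 | [a]abaaaa   read a → write a, move +1, go to p3
p3 | a[a]baaaa   read a → write b, move -1, go to p0
p0 | [a]bbaaaa   read a → write a, move +1, go to p3
p3 | a[b]baaaa   read b → write _, move -1, go to p2
p2 | [a]_baaaa
After 4 steps: state p2, head at 0, tape a_baaaa.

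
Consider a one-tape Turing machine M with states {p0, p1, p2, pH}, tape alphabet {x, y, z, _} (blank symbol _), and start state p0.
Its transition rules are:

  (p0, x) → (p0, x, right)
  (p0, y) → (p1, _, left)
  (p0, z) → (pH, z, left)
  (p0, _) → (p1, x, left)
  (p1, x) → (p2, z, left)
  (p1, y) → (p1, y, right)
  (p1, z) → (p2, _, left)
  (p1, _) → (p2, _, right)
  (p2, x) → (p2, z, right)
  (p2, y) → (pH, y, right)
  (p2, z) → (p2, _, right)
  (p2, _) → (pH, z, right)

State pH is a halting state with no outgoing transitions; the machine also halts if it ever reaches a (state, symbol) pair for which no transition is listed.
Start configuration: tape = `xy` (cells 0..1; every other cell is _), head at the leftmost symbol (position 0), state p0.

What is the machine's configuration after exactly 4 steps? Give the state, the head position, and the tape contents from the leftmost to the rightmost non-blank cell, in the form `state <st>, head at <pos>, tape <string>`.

state pH, head at 0, tape zz

p0 | _[x]y   read x → write x, move right, go to p0
p0 | _x[y]   read y → write _, move left, go to p1
p1 | _[x]_   read x → write z, move left, go to p2
p2 | [_]z_   read _ → write z, move right, go to pH
pH | z[z]_
After 4 steps: state pH, head at 0, tape zz.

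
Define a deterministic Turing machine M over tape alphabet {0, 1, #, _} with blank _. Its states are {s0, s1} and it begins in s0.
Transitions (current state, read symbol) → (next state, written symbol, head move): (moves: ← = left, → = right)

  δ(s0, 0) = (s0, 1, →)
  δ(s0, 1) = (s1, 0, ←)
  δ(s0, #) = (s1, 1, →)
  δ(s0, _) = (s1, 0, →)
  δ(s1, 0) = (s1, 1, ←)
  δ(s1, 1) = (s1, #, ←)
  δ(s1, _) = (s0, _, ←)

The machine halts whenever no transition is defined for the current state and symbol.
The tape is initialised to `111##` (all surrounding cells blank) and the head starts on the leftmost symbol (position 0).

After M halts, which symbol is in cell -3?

s0 | ____[1]11##   read 1 → write 0, move ←, go to s1
s1 | ___[_]011##   read _ → write _, move ←, go to s0
s0 | __[_]_011##   read _ → write 0, move →, go to s1
s1 | __0[_]011##   read _ → write _, move ←, go to s0
s0 | __[0]_011##   read 0 → write 1, move →, go to s0
s0 | __1[_]011##   read _ → write 0, move →, go to s1
s1 | __10[0]11##   read 0 → write 1, move ←, go to s1
s1 | __1[0]111##   read 0 → write 1, move ←, go to s1
s1 | __[1]1111##   read 1 → write #, move ←, go to s1
s1 | _[_]#1111##   read _ → write _, move ←, go to s0
s0 | [_]_#1111##   read _ → write 0, move →, go to s1
s1 | 0[_]#1111##   read _ → write _, move ←, go to s0
s0 | [0]_#1111##   read 0 → write 1, move →, go to s0
s0 | 1[_]#1111##   read _ → write 0, move →, go to s1
s1 | 10[#]1111##
Cell -3 holds 0 when M halts.

0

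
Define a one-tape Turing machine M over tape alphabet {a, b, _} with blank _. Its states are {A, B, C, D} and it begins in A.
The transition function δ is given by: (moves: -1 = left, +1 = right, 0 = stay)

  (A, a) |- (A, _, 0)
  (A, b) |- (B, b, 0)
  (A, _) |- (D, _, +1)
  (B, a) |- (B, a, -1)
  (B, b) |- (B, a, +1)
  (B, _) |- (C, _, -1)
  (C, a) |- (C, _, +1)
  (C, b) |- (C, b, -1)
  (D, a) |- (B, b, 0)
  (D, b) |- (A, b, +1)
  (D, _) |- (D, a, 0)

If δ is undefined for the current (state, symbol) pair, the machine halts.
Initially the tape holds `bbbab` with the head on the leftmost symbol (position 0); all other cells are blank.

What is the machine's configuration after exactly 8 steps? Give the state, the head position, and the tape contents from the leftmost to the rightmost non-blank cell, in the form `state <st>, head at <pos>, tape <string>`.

A | _[b]bbab   read b → write b, move 0, go to B
B | _[b]bbab   read b → write a, move +1, go to B
B | _a[b]bab   read b → write a, move +1, go to B
B | _aa[b]ab   read b → write a, move +1, go to B
B | _aaa[a]b   read a → write a, move -1, go to B
B | _aa[a]ab   read a → write a, move -1, go to B
B | _a[a]aab   read a → write a, move -1, go to B
B | _[a]aaab   read a → write a, move -1, go to B
B | [_]aaaab
After 8 steps: state B, head at -1, tape aaaab.

state B, head at -1, tape aaaab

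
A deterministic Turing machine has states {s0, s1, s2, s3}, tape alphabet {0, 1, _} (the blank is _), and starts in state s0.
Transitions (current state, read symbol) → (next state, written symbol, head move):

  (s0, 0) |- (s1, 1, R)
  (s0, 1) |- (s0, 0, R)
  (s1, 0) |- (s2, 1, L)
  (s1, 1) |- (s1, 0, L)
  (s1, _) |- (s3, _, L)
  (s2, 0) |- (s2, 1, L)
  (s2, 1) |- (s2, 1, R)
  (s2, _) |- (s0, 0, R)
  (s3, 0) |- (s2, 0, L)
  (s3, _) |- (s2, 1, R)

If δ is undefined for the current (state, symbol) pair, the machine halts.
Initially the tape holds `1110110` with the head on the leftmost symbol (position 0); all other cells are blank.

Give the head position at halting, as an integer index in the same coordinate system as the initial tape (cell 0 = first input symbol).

8

s0 | _[1]110110__   read 1 → write 0, move R, go to s0
s0 | _0[1]10110__   read 1 → write 0, move R, go to s0
s0 | _00[1]0110__   read 1 → write 0, move R, go to s0
s0 | _000[0]110__   read 0 → write 1, move R, go to s1
s1 | _0001[1]10__   read 1 → write 0, move L, go to s1
s1 | _000[1]010__   read 1 → write 0, move L, go to s1
s1 | _00[0]0010__   read 0 → write 1, move L, go to s2
s2 | _0[0]10010__   read 0 → write 1, move L, go to s2
s2 | _[0]110010__   read 0 → write 1, move L, go to s2
s2 | [_]1110010__   read _ → write 0, move R, go to s0
s0 | 0[1]110010__   read 1 → write 0, move R, go to s0
s0 | 00[1]10010__   read 1 → write 0, move R, go to s0
s0 | 000[1]0010__   read 1 → write 0, move R, go to s0
s0 | 0000[0]010__   read 0 → write 1, move R, go to s1
s1 | 00001[0]10__   read 0 → write 1, move L, go to s2
s2 | 0000[1]110__   read 1 → write 1, move R, go to s2
s2 | 00001[1]10__   read 1 → write 1, move R, go to s2
s2 | 000011[1]0__   read 1 → write 1, move R, go to s2
s2 | 0000111[0]__   read 0 → write 1, move L, go to s2
s2 | 000011[1]1__   read 1 → write 1, move R, go to s2
s2 | 0000111[1]__   read 1 → write 1, move R, go to s2
s2 | 00001111[_]_   read _ → write 0, move R, go to s0
s0 | 000011110[_]
At halt the head is at cell 8.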